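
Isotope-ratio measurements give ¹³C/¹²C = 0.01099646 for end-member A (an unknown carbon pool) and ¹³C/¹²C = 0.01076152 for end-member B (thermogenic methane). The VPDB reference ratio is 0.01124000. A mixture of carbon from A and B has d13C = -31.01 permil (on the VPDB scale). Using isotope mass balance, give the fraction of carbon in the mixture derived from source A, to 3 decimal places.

δ_A = (0.01099646/0.01124000 − 1)×1000 = (0.978333 − 1)×1000 = -21.667 permil
δ_B = (0.01076152/0.01124000 − 1)×1000 = (0.957431 − 1)×1000 = -42.569 permil
f_A = (δ_mix − δ_B)/(δ_A − δ_B) = (-31.01 − (-42.569))/(-21.667 − (-42.569))
f_A = 11.559 / 20.902 = 0.5530

0.553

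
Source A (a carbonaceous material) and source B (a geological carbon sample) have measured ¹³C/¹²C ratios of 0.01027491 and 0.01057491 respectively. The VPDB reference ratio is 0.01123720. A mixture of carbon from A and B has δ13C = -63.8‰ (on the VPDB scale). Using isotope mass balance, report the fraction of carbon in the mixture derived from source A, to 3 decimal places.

δ_A = (0.01027491/0.01123720 − 1)×1000 = (0.914366 − 1)×1000 = -85.634‰
δ_B = (0.01057491/0.01123720 − 1)×1000 = (0.941063 − 1)×1000 = -58.937‰
f_A = (δ_mix − δ_B)/(δ_A − δ_B) = (-63.8 − (-58.937))/(-85.634 − (-58.937))
f_A = -4.863 / -26.697 = 0.1821

0.182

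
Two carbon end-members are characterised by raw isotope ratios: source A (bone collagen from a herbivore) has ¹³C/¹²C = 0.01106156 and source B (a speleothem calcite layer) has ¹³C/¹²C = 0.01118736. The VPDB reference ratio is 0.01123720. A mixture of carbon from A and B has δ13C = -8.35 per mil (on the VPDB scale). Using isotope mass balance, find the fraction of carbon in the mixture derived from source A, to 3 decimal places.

0.350

δ_A = (0.01106156/0.01123720 − 1)×1000 = (0.984370 − 1)×1000 = -15.630 per mil
δ_B = (0.01118736/0.01123720 − 1)×1000 = (0.995565 − 1)×1000 = -4.435 per mil
f_A = (δ_mix − δ_B)/(δ_A − δ_B) = (-8.35 − (-4.435))/(-15.630 − (-4.435))
f_A = -3.915 / -11.195 = 0.3497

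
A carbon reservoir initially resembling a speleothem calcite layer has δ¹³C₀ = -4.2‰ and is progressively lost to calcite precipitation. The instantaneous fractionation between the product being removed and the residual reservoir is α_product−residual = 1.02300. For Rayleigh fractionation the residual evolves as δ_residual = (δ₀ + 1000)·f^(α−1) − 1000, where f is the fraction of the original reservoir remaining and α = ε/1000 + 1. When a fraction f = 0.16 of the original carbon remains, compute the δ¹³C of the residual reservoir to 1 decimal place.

Rayleigh residual: δ_res = (δ₀ + 1000)·f^(α−1) − 1000
α − 1 = 0.02300
f^(α−1) = 0.16^(0.02300) = 0.958727
δ_res = (-4.2 + 1000) × 0.958727 − 1000 = 954.700 − 1000 = -45.30‰

-45.3‰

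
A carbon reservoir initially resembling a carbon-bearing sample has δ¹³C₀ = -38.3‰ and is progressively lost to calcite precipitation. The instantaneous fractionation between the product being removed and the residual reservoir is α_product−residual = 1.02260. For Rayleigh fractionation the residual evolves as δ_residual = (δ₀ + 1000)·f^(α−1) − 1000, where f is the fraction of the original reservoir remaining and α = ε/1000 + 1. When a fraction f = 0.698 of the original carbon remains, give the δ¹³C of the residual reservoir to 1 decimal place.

-46.1‰

Rayleigh residual: δ_res = (δ₀ + 1000)·f^(α−1) − 1000
α − 1 = 0.02260
f^(α−1) = 0.698^(0.02260) = 0.991907
δ_res = (-38.3 + 1000) × 0.991907 − 1000 = 953.917 − 1000 = -46.08‰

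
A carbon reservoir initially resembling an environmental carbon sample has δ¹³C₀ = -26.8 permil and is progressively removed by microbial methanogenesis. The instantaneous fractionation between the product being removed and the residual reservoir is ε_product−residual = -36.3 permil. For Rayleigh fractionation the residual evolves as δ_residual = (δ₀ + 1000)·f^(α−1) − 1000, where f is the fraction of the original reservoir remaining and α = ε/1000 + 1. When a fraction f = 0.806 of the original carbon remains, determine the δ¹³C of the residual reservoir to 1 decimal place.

-19.2 permil

Rayleigh residual: δ_res = (δ₀ + 1000)·f^(α−1) − 1000
α = ε/1000 + 1 = 0.96370, so α − 1 = -0.03630
f^(α−1) = 0.806^(-0.03630) = 1.007860
δ_res = (-26.8 + 1000) × 1.007860 − 1000 = 980.849 − 1000 = -19.15 permil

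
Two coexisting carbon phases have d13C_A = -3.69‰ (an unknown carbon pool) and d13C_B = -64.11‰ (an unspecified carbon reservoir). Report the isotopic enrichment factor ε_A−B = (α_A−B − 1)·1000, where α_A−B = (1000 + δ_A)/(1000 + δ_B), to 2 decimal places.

α_A−B = (1000 + -3.69) / (1000 + -64.11) = 996.31 / 935.89 = 1.064559
ε_A−B = (1.064559 − 1) × 1000 = 64.559‰
(The approximation ε ≈ δ_A − δ_B would give 60.42‰.)

64.56‰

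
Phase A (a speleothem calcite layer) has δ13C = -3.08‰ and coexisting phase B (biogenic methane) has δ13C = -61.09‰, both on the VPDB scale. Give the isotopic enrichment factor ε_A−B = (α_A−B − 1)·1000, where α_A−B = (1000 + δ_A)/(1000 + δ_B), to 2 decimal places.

α_A−B = (1000 + -3.08) / (1000 + -61.09) = 996.92 / 938.91 = 1.061784
ε_A−B = (1.061784 − 1) × 1000 = 61.784‰
(The approximation ε ≈ δ_A − δ_B would give 58.01‰.)

61.78‰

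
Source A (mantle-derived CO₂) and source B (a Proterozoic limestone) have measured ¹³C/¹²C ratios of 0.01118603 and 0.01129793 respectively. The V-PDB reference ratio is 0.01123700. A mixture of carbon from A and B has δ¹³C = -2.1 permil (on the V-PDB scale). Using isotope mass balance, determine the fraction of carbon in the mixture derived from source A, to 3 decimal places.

δ_A = (0.01118603/0.01123700 − 1)×1000 = (0.995464 − 1)×1000 = -4.536 permil
δ_B = (0.01129793/0.01123700 − 1)×1000 = (1.005422 − 1)×1000 = 5.422 permil
f_A = (δ_mix − δ_B)/(δ_A − δ_B) = (-2.1 − (5.422))/(-4.536 − (5.422))
f_A = -7.522 / -9.958 = 0.7554

0.755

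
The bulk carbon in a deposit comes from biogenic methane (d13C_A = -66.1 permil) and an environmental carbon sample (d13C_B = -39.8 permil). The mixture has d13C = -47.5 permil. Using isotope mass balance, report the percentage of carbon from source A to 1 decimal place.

δ_mix = f_A·δ_A + (1 − f_A)·δ_B  ⇒  f_A = (δ_mix − δ_B)/(δ_A − δ_B)
f_A = (-47.5 − (-39.8)) / (-66.1 − (-39.8))
f_A = -7.7 / -26.3 = 0.2928

29.3%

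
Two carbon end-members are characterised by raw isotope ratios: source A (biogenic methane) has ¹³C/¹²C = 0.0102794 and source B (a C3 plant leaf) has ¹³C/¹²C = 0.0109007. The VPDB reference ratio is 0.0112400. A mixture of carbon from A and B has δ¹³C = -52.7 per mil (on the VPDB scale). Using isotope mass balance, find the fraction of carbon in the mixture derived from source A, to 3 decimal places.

δ_A = (0.0102794/0.0112400 − 1)×1000 = (0.914537 − 1)×1000 = -85.463 per mil
δ_B = (0.0109007/0.0112400 − 1)×1000 = (0.969813 − 1)×1000 = -30.187 per mil
f_A = (δ_mix − δ_B)/(δ_A − δ_B) = (-52.7 − (-30.187))/(-85.463 − (-30.187))
f_A = -22.513 / -55.276 = 0.4073

0.407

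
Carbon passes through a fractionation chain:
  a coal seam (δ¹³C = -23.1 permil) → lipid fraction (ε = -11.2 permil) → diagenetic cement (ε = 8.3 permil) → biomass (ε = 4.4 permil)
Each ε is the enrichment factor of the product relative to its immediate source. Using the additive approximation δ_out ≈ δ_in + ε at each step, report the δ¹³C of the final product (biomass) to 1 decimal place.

step 1: δ ≈ -23.1 + (-11.2) = -34.3 permil
step 2: δ ≈ -34.3 + (8.3) = -26.0 permil
step 3: δ ≈ -26.0 + (4.4) = -21.6 permil

-21.6 permil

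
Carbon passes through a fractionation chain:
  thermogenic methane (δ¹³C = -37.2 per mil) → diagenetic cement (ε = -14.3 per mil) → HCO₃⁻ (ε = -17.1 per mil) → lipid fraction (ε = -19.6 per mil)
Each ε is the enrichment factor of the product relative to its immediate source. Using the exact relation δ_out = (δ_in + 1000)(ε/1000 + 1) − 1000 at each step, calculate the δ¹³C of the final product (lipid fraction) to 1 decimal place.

-85.5 per mil

step 1: δ = (-37.20 + 1000)·(-14.3/1000 + 1) − 1000 = -50.97 per mil
step 2: δ = (-50.97 + 1000)·(-17.1/1000 + 1) − 1000 = -67.20 per mil
step 3: δ = (-67.20 + 1000)·(-19.6/1000 + 1) − 1000 = -85.48 per mil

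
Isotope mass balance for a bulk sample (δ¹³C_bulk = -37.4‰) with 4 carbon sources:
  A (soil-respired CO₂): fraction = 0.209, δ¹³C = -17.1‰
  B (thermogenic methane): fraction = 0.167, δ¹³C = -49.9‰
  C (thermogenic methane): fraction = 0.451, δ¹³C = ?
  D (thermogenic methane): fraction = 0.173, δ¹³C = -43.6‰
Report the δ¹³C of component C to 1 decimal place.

-39.8‰

Isotope mass balance: δ_bulk = Σ fᵢ·δᵢ.
-37.4 = 0.209×(-17.1) + 0.167×(-49.9) + 0.451×δ_C + 0.173×(-43.6)
0.451·δ_C = -37.4 − (-19.450) = -17.950
δ_C = -17.950 / 0.451 = -39.80‰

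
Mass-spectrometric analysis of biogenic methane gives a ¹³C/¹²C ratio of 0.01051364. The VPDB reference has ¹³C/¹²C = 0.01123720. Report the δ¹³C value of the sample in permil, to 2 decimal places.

δ¹³C = (R_sample / R_standard − 1) × 1000
R_sample / R_standard = 0.01051364 / 0.01123720 = 0.935610
δ¹³C = (0.935610 − 1) × 1000 = -64.390 permil

-64.39 permil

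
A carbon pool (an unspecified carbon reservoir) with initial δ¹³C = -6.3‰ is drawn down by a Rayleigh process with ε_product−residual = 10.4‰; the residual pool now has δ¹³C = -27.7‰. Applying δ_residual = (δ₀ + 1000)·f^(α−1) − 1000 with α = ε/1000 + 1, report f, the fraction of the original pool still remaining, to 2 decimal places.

α − 1 = ε/1000 = 0.0104
(δ_res + 1000)/(δ₀ + 1000) = (-27.7 + 1000)/(-6.3 + 1000) = 972.3/993.7 = 0.978464
f = 0.978464^(1/0.0104) = exp(ln(0.978464)/0.0104) = exp(-0.02177/0.0104)
f = exp(-2.0934) = 0.1233

0.12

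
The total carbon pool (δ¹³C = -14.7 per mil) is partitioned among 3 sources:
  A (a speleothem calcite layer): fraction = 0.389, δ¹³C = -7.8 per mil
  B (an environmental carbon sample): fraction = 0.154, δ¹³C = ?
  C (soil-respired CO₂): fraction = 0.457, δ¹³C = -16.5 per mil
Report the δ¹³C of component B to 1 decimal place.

Isotope mass balance: δ_bulk = Σ fᵢ·δᵢ.
-14.7 = 0.389×(-7.8) + 0.154×δ_B + 0.457×(-16.5)
0.154·δ_B = -14.7 − (-10.575) = -4.125
δ_B = -4.125 / 0.154 = -26.79 per mil

-26.8 per mil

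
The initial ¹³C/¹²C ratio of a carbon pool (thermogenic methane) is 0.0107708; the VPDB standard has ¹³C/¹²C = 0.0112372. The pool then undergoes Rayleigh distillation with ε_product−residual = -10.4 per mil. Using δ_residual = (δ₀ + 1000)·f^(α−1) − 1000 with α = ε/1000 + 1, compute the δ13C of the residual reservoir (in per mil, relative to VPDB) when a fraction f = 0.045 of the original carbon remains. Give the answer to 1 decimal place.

-10.1 per mil

δ₀ = (0.0107708/0.0112372 − 1)×1000 = (0.958495 − 1)×1000 = -41.505 per mil
α − 1 = ε/1000 = -0.0104
f^(α−1) = 0.045^(-0.0104) = 1.032777
δ_res = (-41.505 + 1000) × 1.032777 − 1000 = 989.912 − 1000 = -10.09 per mil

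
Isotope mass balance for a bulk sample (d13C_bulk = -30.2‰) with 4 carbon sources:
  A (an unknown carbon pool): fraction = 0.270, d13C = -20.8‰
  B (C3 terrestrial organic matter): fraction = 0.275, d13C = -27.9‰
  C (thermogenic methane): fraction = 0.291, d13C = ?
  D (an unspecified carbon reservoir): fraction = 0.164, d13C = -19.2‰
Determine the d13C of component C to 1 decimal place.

Isotope mass balance: δ_bulk = Σ fᵢ·δᵢ.
-30.2 = 0.270×(-20.8) + 0.275×(-27.9) + 0.291×δ_C + 0.164×(-19.2)
0.291·δ_C = -30.2 − (-16.437) = -13.763
δ_C = -13.763 / 0.291 = -47.29‰

-47.3‰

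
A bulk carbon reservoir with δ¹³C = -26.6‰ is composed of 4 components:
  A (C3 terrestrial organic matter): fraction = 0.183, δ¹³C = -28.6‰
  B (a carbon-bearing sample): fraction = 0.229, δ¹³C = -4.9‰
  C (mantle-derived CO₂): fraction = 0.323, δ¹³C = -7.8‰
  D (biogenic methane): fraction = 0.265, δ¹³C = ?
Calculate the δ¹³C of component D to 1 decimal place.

-66.9‰

Isotope mass balance: δ_bulk = Σ fᵢ·δᵢ.
-26.6 = 0.183×(-28.6) + 0.229×(-4.9) + 0.323×(-7.8) + 0.265×δ_D
0.265·δ_D = -26.6 − (-8.875) = -17.725
δ_D = -17.725 / 0.265 = -66.89‰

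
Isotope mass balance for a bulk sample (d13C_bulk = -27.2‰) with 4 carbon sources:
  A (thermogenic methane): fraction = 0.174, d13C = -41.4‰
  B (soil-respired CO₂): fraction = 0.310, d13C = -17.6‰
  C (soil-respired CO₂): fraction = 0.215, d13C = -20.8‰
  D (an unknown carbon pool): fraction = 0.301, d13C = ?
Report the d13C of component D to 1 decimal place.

Isotope mass balance: δ_bulk = Σ fᵢ·δᵢ.
-27.2 = 0.174×(-41.4) + 0.310×(-17.6) + 0.215×(-20.8) + 0.301×δ_D
0.301·δ_D = -27.2 − (-17.132) = -10.068
δ_D = -10.068 / 0.301 = -33.45‰

-33.4‰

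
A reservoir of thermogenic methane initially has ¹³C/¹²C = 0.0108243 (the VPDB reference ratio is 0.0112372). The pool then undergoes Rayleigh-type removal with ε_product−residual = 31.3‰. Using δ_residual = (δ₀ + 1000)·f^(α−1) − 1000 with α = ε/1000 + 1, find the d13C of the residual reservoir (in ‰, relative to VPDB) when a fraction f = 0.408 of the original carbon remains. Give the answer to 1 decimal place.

δ₀ = (0.0108243/0.0112372 − 1)×1000 = (0.963256 − 1)×1000 = -36.744‰
α − 1 = ε/1000 = 0.0313
f^(α−1) = 0.408^(0.0313) = 0.972330
δ_res = (-36.744 + 1000) × 0.972330 − 1000 = 936.603 − 1000 = -63.40‰

-63.4‰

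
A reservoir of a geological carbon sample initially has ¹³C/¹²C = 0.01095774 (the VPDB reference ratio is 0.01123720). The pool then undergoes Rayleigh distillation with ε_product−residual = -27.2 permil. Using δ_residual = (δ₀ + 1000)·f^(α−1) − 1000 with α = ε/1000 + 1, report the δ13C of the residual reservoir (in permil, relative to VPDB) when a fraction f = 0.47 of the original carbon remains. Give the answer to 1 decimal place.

-4.6 permil

δ₀ = (0.01095774/0.01123720 − 1)×1000 = (0.975131 − 1)×1000 = -24.869 permil
α − 1 = ε/1000 = -0.0272
f^(α−1) = 0.47^(-0.0272) = 1.020749
δ_res = (-24.869 + 1000) × 1.020749 − 1000 = 995.364 − 1000 = -4.64 permil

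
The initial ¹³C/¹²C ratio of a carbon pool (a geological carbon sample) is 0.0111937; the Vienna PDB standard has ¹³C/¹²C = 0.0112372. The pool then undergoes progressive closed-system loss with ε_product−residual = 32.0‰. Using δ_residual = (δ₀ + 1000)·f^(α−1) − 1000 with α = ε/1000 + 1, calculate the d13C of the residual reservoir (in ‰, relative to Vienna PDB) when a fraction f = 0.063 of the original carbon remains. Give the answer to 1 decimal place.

δ₀ = (0.0111937/0.0112372 − 1)×1000 = (0.996129 − 1)×1000 = -3.871‰
α − 1 = ε/1000 = 0.0320
f^(α−1) = 0.063^(0.0320) = 0.915333
δ_res = (-3.871 + 1000) × 0.915333 − 1000 = 911.789 − 1000 = -88.21‰

-88.2‰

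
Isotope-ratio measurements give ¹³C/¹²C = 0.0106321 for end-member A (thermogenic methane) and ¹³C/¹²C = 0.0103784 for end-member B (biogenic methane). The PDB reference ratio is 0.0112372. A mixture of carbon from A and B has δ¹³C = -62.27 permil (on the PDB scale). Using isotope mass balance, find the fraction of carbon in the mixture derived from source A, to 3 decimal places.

0.627

δ_A = (0.0106321/0.0112372 − 1)×1000 = (0.946152 − 1)×1000 = -53.848 permil
δ_B = (0.0103784/0.0112372 − 1)×1000 = (0.923575 − 1)×1000 = -76.425 permil
f_A = (δ_mix − δ_B)/(δ_A − δ_B) = (-62.27 − (-76.425))/(-53.848 − (-76.425))
f_A = 14.155 / 22.577 = 0.6270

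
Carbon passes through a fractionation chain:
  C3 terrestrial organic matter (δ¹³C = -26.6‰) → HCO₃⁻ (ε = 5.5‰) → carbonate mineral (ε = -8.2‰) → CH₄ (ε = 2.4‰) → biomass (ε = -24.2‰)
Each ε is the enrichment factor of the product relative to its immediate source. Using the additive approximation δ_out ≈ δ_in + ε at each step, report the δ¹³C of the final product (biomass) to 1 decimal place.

step 1: δ ≈ -26.6 + (5.5) = -21.1‰
step 2: δ ≈ -21.1 + (-8.2) = -29.3‰
step 3: δ ≈ -29.3 + (2.4) = -26.9‰
step 4: δ ≈ -26.9 + (-24.2) = -51.1‰

-51.1‰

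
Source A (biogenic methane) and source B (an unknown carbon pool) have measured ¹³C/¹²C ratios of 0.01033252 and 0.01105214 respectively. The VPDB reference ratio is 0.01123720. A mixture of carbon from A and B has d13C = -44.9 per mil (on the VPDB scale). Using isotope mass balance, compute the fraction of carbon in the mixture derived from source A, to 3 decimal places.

δ_A = (0.01033252/0.01123720 − 1)×1000 = (0.919492 − 1)×1000 = -80.508 per mil
δ_B = (0.01105214/0.01123720 − 1)×1000 = (0.983531 − 1)×1000 = -16.469 per mil
f_A = (δ_mix − δ_B)/(δ_A − δ_B) = (-44.9 − (-16.469))/(-80.508 − (-16.469))
f_A = -28.431 / -64.039 = 0.4440

0.444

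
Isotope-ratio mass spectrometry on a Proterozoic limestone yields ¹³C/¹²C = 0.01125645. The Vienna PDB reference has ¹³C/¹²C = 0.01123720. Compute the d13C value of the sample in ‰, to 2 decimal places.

d13C = (R_sample / R_standard − 1) × 1000
R_sample / R_standard = 0.01125645 / 0.01123720 = 1.001713
d13C = (1.001713 − 1) × 1000 = 1.713‰

1.71‰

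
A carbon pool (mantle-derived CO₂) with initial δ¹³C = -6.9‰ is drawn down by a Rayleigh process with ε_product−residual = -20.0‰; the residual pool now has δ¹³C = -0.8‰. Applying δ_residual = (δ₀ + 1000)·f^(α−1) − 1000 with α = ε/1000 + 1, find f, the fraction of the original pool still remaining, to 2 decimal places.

0.74

α − 1 = ε/1000 = -0.0200
(δ_res + 1000)/(δ₀ + 1000) = (-0.8 + 1000)/(-6.9 + 1000) = 999.2/993.1 = 1.006142
f = 1.006142^(1/-0.0200) = exp(ln(1.006142)/-0.0200) = exp(0.00612/-0.0200)
f = exp(-0.3062) = 0.7363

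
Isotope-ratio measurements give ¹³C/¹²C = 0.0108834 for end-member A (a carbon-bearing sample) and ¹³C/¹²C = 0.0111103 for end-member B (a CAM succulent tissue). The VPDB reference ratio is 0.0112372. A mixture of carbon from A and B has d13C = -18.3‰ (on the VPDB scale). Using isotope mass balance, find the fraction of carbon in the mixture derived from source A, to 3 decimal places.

0.347

δ_A = (0.0108834/0.0112372 − 1)×1000 = (0.968515 − 1)×1000 = -31.485‰
δ_B = (0.0111103/0.0112372 − 1)×1000 = (0.988707 − 1)×1000 = -11.293‰
f_A = (δ_mix − δ_B)/(δ_A − δ_B) = (-18.3 − (-11.293))/(-31.485 − (-11.293))
f_A = -7.007 / -20.192 = 0.3470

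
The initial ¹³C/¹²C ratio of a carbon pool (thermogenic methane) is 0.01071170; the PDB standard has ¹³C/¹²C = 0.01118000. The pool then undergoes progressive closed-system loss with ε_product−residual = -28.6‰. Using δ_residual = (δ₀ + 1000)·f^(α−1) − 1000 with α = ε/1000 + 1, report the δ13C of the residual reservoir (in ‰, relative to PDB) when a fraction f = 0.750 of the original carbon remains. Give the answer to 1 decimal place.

-34.0‰

δ₀ = (0.01071170/0.01118000 − 1)×1000 = (0.958113 − 1)×1000 = -41.887‰
α − 1 = ε/1000 = -0.0286
f^(α−1) = 0.750^(-0.0286) = 1.008262
δ_res = (-41.887 + 1000) × 1.008262 − 1000 = 966.028 − 1000 = -33.97‰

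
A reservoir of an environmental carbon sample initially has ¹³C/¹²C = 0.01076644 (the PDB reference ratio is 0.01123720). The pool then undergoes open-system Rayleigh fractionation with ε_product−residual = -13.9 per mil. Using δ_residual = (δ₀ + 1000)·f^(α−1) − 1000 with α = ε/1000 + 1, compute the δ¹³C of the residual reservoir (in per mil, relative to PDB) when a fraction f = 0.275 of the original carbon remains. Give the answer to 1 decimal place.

-24.5 per mil

δ₀ = (0.01076644/0.01123720 − 1)×1000 = (0.958107 − 1)×1000 = -41.893 per mil
α − 1 = ε/1000 = -0.0139
f^(α−1) = 0.275^(-0.0139) = 1.018107
δ_res = (-41.893 + 1000) × 1.018107 − 1000 = 975.455 − 1000 = -24.54 per mil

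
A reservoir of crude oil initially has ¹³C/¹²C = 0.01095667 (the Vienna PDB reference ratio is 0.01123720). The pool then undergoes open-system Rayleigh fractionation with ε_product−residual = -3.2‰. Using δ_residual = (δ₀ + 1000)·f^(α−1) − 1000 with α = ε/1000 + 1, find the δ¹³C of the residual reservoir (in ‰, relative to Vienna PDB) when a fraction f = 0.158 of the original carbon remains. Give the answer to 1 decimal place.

-19.2‰

δ₀ = (0.01095667/0.01123720 − 1)×1000 = (0.975036 − 1)×1000 = -24.964‰
α − 1 = ε/1000 = -0.0032
f^(α−1) = 0.158^(-0.0032) = 1.005922
δ_res = (-24.964 + 1000) × 1.005922 − 1000 = 980.810 − 1000 = -19.19‰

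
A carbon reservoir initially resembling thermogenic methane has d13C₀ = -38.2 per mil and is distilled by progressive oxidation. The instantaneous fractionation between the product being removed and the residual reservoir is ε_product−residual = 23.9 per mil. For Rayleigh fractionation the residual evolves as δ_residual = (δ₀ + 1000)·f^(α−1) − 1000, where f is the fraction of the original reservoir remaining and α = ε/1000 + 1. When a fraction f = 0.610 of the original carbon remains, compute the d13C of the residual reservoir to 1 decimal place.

-49.5 per mil

Rayleigh residual: δ_res = (δ₀ + 1000)·f^(α−1) − 1000
α = ε/1000 + 1 = 1.02390, so α − 1 = 0.02390
f^(α−1) = 0.610^(0.02390) = 0.988256
δ_res = (-38.2 + 1000) × 0.988256 − 1000 = 950.504 − 1000 = -49.50 per mil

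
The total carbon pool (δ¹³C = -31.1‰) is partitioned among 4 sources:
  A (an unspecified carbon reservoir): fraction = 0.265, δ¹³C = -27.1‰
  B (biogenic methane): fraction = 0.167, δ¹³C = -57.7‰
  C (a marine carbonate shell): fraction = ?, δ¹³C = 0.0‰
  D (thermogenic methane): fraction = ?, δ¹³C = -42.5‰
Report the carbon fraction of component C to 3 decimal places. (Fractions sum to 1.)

Let f_C and f_D be the unknown fractions; fractions sum to 1 so f_C + f_D = 0.568.
Mass balance: Σ fᵢ·δᵢ = δ_bulk ⇒ f_C·(-0.0) + f_D·(-42.5) = -31.1 − (-16.817) = -14.283
Substitute f_D = 0.568 − f_C:
f_C·(-0.0 − -42.5) = -14.283 − 0.568×(-42.5) = 9.857
f_C = 9.857 / 42.5 = 0.2319

0.232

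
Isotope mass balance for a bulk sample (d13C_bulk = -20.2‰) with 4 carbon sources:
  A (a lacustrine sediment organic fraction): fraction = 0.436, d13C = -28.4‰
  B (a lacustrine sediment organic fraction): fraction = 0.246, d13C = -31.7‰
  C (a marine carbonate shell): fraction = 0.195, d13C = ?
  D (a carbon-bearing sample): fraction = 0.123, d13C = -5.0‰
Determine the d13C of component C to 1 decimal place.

3.1‰

Isotope mass balance: δ_bulk = Σ fᵢ·δᵢ.
-20.2 = 0.436×(-28.4) + 0.246×(-31.7) + 0.195×δ_C + 0.123×(-5.0)
0.195·δ_C = -20.2 − (-20.796) = 0.596
δ_C = 0.596 / 0.195 = 3.05‰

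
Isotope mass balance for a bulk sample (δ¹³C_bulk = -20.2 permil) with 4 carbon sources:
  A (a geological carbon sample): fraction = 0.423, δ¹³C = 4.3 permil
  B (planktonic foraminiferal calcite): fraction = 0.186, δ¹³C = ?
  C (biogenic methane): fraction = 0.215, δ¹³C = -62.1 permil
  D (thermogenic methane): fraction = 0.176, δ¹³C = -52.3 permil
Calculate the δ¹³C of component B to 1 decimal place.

2.9 permil

Isotope mass balance: δ_bulk = Σ fᵢ·δᵢ.
-20.2 = 0.423×(4.3) + 0.186×δ_B + 0.215×(-62.1) + 0.176×(-52.3)
0.186·δ_B = -20.2 − (-20.737) = 0.537
δ_B = 0.537 / 0.186 = 2.89 permil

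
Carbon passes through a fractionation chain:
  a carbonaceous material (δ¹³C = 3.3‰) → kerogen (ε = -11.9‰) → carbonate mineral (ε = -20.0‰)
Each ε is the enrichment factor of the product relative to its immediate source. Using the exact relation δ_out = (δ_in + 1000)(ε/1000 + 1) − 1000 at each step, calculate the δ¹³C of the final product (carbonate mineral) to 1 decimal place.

step 1: δ = (3.30 + 1000)·(-11.9/1000 + 1) − 1000 = -8.64‰
step 2: δ = (-8.64 + 1000)·(-20.0/1000 + 1) − 1000 = -28.47‰

-28.5‰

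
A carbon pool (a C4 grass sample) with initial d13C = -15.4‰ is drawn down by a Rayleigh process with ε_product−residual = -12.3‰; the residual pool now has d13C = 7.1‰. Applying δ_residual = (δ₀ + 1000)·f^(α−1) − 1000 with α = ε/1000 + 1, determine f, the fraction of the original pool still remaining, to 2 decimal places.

0.16

α − 1 = ε/1000 = -0.0123
(δ_res + 1000)/(δ₀ + 1000) = (7.1 + 1000)/(-15.4 + 1000) = 1007.1/984.6 = 1.022852
f = 1.022852^(1/-0.0123) = exp(ln(1.022852)/-0.0123) = exp(0.02259/-0.0123)
f = exp(-1.8370) = 0.1593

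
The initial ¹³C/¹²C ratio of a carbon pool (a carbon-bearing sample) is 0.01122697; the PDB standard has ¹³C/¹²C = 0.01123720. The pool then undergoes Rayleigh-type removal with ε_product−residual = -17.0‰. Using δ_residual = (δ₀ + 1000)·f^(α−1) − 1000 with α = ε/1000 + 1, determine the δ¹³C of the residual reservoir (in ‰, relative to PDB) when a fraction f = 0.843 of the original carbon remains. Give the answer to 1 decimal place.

δ₀ = (0.01122697/0.01123720 − 1)×1000 = (0.999090 − 1)×1000 = -0.910‰
α − 1 = ε/1000 = -0.0170
f^(α−1) = 0.843^(-0.0170) = 1.002908
δ_res = (-0.910 + 1000) × 1.002908 − 1000 = 1001.995 − 1000 = 1.99‰

2.0‰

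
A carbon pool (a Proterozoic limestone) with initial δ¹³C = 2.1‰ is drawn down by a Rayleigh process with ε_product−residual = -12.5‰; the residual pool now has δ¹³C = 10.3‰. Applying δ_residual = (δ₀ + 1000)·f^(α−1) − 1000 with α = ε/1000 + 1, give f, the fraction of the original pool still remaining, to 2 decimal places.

α − 1 = ε/1000 = -0.0125
(δ_res + 1000)/(δ₀ + 1000) = (10.3 + 1000)/(2.1 + 1000) = 1010.3/1002.1 = 1.008183
f = 1.008183^(1/-0.0125) = exp(ln(1.008183)/-0.0125) = exp(0.00815/-0.0125)
f = exp(-0.6520) = 0.5210

0.52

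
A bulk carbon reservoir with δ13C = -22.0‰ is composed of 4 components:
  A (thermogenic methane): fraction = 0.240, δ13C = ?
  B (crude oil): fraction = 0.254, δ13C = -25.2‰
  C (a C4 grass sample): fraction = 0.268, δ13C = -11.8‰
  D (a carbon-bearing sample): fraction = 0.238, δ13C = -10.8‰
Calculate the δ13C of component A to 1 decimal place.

-41.1‰

Isotope mass balance: δ_bulk = Σ fᵢ·δᵢ.
-22.0 = 0.240×δ_A + 0.254×(-25.2) + 0.268×(-11.8) + 0.238×(-10.8)
0.240·δ_A = -22.0 − (-12.134) = -9.866
δ_A = -9.866 / 0.240 = -41.11‰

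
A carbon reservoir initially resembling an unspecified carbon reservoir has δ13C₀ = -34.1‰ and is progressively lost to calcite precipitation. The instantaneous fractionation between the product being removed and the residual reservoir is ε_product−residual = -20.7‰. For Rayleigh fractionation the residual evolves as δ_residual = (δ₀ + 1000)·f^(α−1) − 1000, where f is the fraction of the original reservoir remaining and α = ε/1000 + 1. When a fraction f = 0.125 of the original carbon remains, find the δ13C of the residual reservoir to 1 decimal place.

Rayleigh residual: δ_res = (δ₀ + 1000)·f^(α−1) − 1000
α = ε/1000 + 1 = 0.97930, so α − 1 = -0.02070
f^(α−1) = 0.125^(-0.02070) = 1.043984
δ_res = (-34.1 + 1000) × 1.043984 − 1000 = 1008.384 − 1000 = 8.38‰

8.4‰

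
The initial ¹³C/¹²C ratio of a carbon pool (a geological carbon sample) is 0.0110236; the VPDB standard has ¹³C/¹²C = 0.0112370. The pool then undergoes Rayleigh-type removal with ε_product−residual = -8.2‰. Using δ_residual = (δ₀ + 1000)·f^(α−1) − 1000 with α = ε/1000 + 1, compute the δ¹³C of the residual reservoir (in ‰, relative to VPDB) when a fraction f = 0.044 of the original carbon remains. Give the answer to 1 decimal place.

6.5‰

δ₀ = (0.0110236/0.0112370 − 1)×1000 = (0.981009 − 1)×1000 = -18.991‰
α − 1 = ε/1000 = -0.0082
f^(α−1) = 0.044^(-0.0082) = 1.025944
δ_res = (-18.991 + 1000) × 1.025944 − 1000 = 1006.461 − 1000 = 6.46‰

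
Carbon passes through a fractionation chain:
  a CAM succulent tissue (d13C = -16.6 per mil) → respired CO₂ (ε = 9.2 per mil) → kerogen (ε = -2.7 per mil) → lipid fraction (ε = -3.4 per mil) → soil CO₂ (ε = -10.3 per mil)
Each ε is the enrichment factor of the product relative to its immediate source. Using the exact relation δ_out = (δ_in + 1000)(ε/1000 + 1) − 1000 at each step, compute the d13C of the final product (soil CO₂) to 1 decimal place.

step 1: δ = (-16.60 + 1000)·(9.2/1000 + 1) − 1000 = -7.55 per mil
step 2: δ = (-7.55 + 1000)·(-2.7/1000 + 1) − 1000 = -10.23 per mil
step 3: δ = (-10.23 + 1000)·(-3.4/1000 + 1) − 1000 = -13.60 per mil
step 4: δ = (-13.60 + 1000)·(-10.3/1000 + 1) − 1000 = -23.76 per mil

-23.8 per mil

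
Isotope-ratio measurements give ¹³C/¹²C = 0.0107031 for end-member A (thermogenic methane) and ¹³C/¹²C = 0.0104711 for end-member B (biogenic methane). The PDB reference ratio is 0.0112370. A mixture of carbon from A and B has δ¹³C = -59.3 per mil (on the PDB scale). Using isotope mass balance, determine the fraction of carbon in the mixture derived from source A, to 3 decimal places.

0.429

δ_A = (0.0107031/0.0112370 − 1)×1000 = (0.952487 − 1)×1000 = -47.513 per mil
δ_B = (0.0104711/0.0112370 − 1)×1000 = (0.931841 − 1)×1000 = -68.159 per mil
f_A = (δ_mix − δ_B)/(δ_A − δ_B) = (-59.3 − (-68.159))/(-47.513 − (-68.159))
f_A = 8.859 / 20.646 = 0.4291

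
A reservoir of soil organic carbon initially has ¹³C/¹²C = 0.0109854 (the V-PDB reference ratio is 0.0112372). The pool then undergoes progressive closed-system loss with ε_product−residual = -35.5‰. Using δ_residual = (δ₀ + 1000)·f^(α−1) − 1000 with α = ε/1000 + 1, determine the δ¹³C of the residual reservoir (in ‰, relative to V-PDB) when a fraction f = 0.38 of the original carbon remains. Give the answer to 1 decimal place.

11.8‰

δ₀ = (0.0109854/0.0112372 − 1)×1000 = (0.977592 − 1)×1000 = -22.408‰
α − 1 = ε/1000 = -0.0355
f^(α−1) = 0.38^(-0.0355) = 1.034946
δ_res = (-22.408 + 1000) × 1.034946 − 1000 = 1011.755 − 1000 = 11.76‰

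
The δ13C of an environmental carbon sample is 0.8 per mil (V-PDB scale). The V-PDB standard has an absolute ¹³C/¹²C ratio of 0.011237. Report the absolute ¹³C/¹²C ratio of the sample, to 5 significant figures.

R_sample = R_standard × (δ13C/1000 + 1)
R_sample = 0.011237 × (0.8/1000 + 1) = 0.011237 × 1.000800
R_sample = 0.0112460

0.011246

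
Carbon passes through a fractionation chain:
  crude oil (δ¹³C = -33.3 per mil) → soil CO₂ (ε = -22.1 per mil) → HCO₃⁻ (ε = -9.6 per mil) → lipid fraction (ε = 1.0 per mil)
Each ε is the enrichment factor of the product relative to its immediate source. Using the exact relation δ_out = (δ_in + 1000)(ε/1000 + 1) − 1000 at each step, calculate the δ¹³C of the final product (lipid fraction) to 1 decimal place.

-62.8 per mil

step 1: δ = (-33.30 + 1000)·(-22.1/1000 + 1) − 1000 = -54.66 per mil
step 2: δ = (-54.66 + 1000)·(-9.6/1000 + 1) − 1000 = -63.74 per mil
step 3: δ = (-63.74 + 1000)·(1.0/1000 + 1) − 1000 = -62.80 per mil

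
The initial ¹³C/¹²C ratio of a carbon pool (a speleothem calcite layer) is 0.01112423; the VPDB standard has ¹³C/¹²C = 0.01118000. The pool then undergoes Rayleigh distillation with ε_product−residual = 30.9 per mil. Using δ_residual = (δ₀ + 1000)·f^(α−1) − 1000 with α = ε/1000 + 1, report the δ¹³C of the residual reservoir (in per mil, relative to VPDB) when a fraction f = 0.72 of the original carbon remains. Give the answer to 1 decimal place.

-15.0 per mil

δ₀ = (0.01112423/0.01118000 − 1)×1000 = (0.995012 − 1)×1000 = -4.988 per mil
α − 1 = ε/1000 = 0.0309
f^(α−1) = 0.72^(0.0309) = 0.989901
δ_res = (-4.988 + 1000) × 0.989901 − 1000 = 984.963 − 1000 = -15.04 per mil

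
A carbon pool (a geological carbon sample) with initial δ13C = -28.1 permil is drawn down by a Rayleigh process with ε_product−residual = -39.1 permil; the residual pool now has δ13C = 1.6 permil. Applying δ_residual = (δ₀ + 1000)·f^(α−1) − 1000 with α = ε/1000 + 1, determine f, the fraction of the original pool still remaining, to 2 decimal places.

α − 1 = ε/1000 = -0.0391
(δ_res + 1000)/(δ₀ + 1000) = (1.6 + 1000)/(-28.1 + 1000) = 1001.6/971.9 = 1.030559
f = 1.030559^(1/-0.0391) = exp(ln(1.030559)/-0.0391) = exp(0.03010/-0.0391)
f = exp(-0.7698) = 0.4631

0.46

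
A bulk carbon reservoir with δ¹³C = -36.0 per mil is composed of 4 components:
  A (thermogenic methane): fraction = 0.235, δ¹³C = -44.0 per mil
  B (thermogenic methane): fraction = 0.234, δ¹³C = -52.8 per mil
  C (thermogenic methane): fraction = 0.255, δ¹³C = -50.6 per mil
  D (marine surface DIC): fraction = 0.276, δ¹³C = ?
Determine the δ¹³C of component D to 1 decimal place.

-1.5 per mil

Isotope mass balance: δ_bulk = Σ fᵢ·δᵢ.
-36.0 = 0.235×(-44.0) + 0.234×(-52.8) + 0.255×(-50.6) + 0.276×δ_D
0.276·δ_D = -36.0 − (-35.598) = -0.402
δ_D = -0.402 / 0.276 = -1.46 per mil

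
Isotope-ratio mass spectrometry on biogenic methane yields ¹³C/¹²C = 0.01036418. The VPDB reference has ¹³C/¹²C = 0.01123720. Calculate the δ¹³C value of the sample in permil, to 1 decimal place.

δ¹³C = (R_sample / R_standard − 1) × 1000
R_sample / R_standard = 0.01036418 / 0.01123720 = 0.922310
δ¹³C = (0.922310 − 1) × 1000 = -77.69 permil

-77.7 permil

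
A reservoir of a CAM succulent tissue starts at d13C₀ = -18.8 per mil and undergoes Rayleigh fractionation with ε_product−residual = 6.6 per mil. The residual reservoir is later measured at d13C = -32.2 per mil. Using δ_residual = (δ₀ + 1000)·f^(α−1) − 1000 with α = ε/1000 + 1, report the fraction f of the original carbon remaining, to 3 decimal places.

α − 1 = ε/1000 = 0.0066
(δ_res + 1000)/(δ₀ + 1000) = (-32.2 + 1000)/(-18.8 + 1000) = 967.8/981.2 = 0.986343
f = 0.986343^(1/0.0066) = exp(ln(0.986343)/0.0066) = exp(-0.01375/0.0066)
f = exp(-2.0835) = 0.1245

0.124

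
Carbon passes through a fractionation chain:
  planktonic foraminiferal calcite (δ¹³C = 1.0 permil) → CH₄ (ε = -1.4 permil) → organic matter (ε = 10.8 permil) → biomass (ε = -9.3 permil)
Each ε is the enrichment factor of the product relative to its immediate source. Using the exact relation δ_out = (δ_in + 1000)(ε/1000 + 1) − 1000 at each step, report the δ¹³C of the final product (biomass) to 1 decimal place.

1.0 permil

step 1: δ = (1.00 + 1000)·(-1.4/1000 + 1) − 1000 = -0.40 permil
step 2: δ = (-0.40 + 1000)·(10.8/1000 + 1) − 1000 = 10.39 permil
step 3: δ = (10.39 + 1000)·(-9.3/1000 + 1) − 1000 = 1.00 permil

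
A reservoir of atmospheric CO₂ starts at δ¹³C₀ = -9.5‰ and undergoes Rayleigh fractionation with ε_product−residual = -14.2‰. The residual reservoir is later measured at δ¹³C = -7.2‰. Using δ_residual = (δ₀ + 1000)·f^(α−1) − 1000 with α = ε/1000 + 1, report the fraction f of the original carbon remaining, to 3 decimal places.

0.849

α − 1 = ε/1000 = -0.0142
(δ_res + 1000)/(δ₀ + 1000) = (-7.2 + 1000)/(-9.5 + 1000) = 992.8/990.5 = 1.002322
f = 1.002322^(1/-0.0142) = exp(ln(1.002322)/-0.0142) = exp(0.00232/-0.0142)
f = exp(-0.1633) = 0.8493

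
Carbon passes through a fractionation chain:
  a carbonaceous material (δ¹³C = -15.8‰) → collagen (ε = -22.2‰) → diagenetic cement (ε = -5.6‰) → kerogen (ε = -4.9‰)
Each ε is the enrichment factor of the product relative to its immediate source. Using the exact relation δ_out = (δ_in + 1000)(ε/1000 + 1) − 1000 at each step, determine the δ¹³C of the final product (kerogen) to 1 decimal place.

step 1: δ = (-15.80 + 1000)·(-22.2/1000 + 1) − 1000 = -37.65‰
step 2: δ = (-37.65 + 1000)·(-5.6/1000 + 1) − 1000 = -43.04‰
step 3: δ = (-43.04 + 1000)·(-4.9/1000 + 1) − 1000 = -47.73‰

-47.7‰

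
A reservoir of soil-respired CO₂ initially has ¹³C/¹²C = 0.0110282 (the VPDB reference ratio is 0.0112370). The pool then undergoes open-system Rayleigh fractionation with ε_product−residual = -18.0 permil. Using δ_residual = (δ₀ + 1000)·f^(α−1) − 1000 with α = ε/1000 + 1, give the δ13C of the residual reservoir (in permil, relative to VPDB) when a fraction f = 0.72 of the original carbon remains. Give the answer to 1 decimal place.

-12.8 permil

δ₀ = (0.0110282/0.0112370 − 1)×1000 = (0.981419 − 1)×1000 = -18.581 permil
α − 1 = ε/1000 = -0.0180
f^(α−1) = 0.72^(-0.0180) = 1.005931
δ_res = (-18.581 + 1000) × 1.005931 − 1000 = 987.239 − 1000 = -12.76 permil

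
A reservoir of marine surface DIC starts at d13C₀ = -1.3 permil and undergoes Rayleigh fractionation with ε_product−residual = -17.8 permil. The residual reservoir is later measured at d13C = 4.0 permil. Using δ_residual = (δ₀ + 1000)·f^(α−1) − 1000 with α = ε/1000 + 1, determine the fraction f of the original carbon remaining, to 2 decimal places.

0.74

α − 1 = ε/1000 = -0.0178
(δ_res + 1000)/(δ₀ + 1000) = (4.0 + 1000)/(-1.3 + 1000) = 1004.0/998.7 = 1.005307
f = 1.005307^(1/-0.0178) = exp(ln(1.005307)/-0.0178) = exp(0.00529/-0.0178)
f = exp(-0.2974) = 0.7428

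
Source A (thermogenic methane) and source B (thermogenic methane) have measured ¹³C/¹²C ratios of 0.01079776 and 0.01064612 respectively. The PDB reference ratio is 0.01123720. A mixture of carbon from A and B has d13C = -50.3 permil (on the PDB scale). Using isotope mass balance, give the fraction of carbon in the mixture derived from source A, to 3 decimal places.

0.170

δ_A = (0.01079776/0.01123720 − 1)×1000 = (0.960894 − 1)×1000 = -39.106 permil
δ_B = (0.01064612/0.01123720 − 1)×1000 = (0.947400 − 1)×1000 = -52.600 permil
f_A = (δ_mix − δ_B)/(δ_A − δ_B) = (-50.3 − (-52.600))/(-39.106 − (-52.600))
f_A = 2.300 / 13.494 = 0.1705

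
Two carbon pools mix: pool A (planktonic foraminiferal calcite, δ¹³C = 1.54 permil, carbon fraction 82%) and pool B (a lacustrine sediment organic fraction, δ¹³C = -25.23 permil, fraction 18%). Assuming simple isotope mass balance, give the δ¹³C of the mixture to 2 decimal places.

δ_mix = f_A·δ_A + f_B·δ_B
δ_mix = 0.82 × (1.54) + 0.18 × (-25.23)
δ_mix = 1.263 + -4.541 = -3.279 permil

-3.28 permil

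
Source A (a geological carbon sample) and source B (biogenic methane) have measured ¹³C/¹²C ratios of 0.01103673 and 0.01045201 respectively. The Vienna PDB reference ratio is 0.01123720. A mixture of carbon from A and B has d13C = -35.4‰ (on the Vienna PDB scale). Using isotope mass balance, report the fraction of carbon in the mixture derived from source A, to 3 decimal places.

δ_A = (0.01103673/0.01123720 − 1)×1000 = (0.982160 − 1)×1000 = -17.840‰
δ_B = (0.01045201/0.01123720 − 1)×1000 = (0.930126 − 1)×1000 = -69.874‰
f_A = (δ_mix − δ_B)/(δ_A − δ_B) = (-35.4 − (-69.874))/(-17.840 − (-69.874))
f_A = 34.474 / 52.034 = 0.6625

0.663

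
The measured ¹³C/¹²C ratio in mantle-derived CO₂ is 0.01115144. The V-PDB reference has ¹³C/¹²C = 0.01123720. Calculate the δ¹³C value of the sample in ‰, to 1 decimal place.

δ¹³C = (R_sample / R_standard − 1) × 1000
R_sample / R_standard = 0.01115144 / 0.01123720 = 0.992368
δ¹³C = (0.992368 − 1) × 1000 = -7.63‰

-7.6‰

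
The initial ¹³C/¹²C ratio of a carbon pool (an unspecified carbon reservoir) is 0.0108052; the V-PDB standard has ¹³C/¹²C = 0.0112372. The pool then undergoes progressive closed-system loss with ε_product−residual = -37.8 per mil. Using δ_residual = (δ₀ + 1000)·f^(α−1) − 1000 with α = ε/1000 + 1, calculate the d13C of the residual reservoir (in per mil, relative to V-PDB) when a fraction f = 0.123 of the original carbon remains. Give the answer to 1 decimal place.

40.8 per mil

δ₀ = (0.0108052/0.0112372 − 1)×1000 = (0.961556 − 1)×1000 = -38.444 per mil
α − 1 = ε/1000 = -0.0378
f^(α−1) = 0.123^(-0.0378) = 1.082434
δ_res = (-38.444 + 1000) × 1.082434 − 1000 = 1040.822 − 1000 = 40.82 per mil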